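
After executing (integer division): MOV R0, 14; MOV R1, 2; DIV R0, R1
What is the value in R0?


Register state trace:
  MOV R0, 14  → R0 = 14
  MOV R1, 2  → R1 = 2
  DIV R0, R1  → R0 = 14 // 2 = 7
Final: R0 = 7

7


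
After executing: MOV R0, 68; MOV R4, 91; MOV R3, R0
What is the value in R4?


Register state trace:
  MOV R0, 68  → R0 = 68
  MOV R4, 91  → R4 = 91
  MOV R3, R0  → R3 = 68
Final: R4 = 91

91


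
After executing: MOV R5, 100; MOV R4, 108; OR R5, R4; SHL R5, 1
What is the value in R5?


Register state trace:
  MOV R5, 100  → R5 = 100 (0b01100100)
  MOV R4, 108  → R4 = 108 (0b01101100)
  OR R5, R4  → R5 = 100 OR 108 = 108 (0b01101100)
  SHL R5, 1  → R5 = 108 << 1 = 216
Final: R5 = 216

216


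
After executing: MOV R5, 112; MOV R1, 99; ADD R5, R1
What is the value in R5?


Register state trace:
  MOV R5, 112  → R5 = 112
  MOV R1, 99  → R1 = 99
  ADD R5, R1  → R5 = 112 + 99 = 211
Final: R5 = 211

211


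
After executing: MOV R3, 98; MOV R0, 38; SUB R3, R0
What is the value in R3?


Register state trace:
  MOV R3, 98  → R3 = 98
  MOV R0, 38  → R0 = 38
  SUB R3, R0  → R3 = 98 - 38 = 60
Final: R3 = 60

60


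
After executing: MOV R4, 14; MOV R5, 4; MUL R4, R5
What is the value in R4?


Register state trace:
  MOV R4, 14  → R4 = 14
  MOV R5, 4  → R5 = 4
  MUL R4, R5  → R4 = 14 * 4 = 56
Final: R4 = 56

56


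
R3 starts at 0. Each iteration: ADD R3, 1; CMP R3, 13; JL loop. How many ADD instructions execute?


Loop trace (R3 starts at 0, target 13, step 1):
  ADD #1: R3 = 0 + 1 = 1  → 1 < 13, loop
  ADD #2: R3 = 1 + 1 = 2  → 2 < 13, loop
  ADD #3: R3 = 2 + 1 = 3  → 3 < 13, loop
  ADD #4: R3 = 3 + 1 = 4  → 4 < 13, loop
  ADD #5: R3 = 4 + 1 = 5  → 5 < 13, loop
  ADD #6: R3 = 5 + 1 = 6  → 6 < 13, loop
  ADD #7: R3 = 6 + 1 = 7  → 7 < 13, loop
  ADD #8: R3 = 7 + 1 = 8  → 8 < 13, loop
  ADD #9: R3 = 8 + 1 = 9  → 9 < 13, loop
  ADD #10: R3 = 9 + 1 = 10  → 10 < 13, loop
  ADD #11: R3 = 10 + 1 = 11  → 11 < 13, loop
  ADD #12: R3 = 11 + 1 = 12  → 12 < 13, loop
  ADD #13: R3 = 12 + 1 = 13  → 13 >= 13, exit
Total ADD instructions: 13

13


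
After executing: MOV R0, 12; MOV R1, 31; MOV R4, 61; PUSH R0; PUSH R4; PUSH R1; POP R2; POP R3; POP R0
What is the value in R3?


Stack trace (top is rightmost):
  MOV R0, 12  → R0 = 12
  MOV R1, 31  → R1 = 31
  MOV R4, 61  → R4 = 61
  PUSH R0  → stack: [12]
  PUSH R4  → stack: [12, 61]
  PUSH R1  → stack: [12, 61, 31]
  POP R2  → R2 = 31, stack: [12, 61]
  POP R3  → R3 = 61, stack: [12]
  POP R0  → R0 = 12, stack: []
Final: R3 = 61

61


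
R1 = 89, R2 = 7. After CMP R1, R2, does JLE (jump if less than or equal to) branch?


Trace:
  R1 = 89, R2 = 7
  CMP R1, R2  → compares 89 vs 7
  JLE checks: is 89 less than or equal to 7?
  89 > 7, so condition is false
Branch taken: No

No


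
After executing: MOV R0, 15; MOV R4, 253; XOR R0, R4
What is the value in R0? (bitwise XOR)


Register state trace:
  MOV R0, 15  → R0 = 15 (0b00001111)
  MOV R4, 253  → R4 = 253 (0b11111101)
  XOR R0, R4  → R0 = 15 XOR 253 = 242 (0b11110010)
Final: R0 = 242

242


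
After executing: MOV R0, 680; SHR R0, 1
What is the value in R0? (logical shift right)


Register state trace:
  MOV R0, 680  → R0 = 680
  SHR R0, 1  → R0 = 680 >> 1 = 680 // 2^1 = 340
Final: R0 = 340

340


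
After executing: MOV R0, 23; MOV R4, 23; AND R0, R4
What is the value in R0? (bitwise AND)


Register state trace:
  MOV R0, 23  → R0 = 23 (0b00010111)
  MOV R4, 23  → R4 = 23 (0b00010111)
  AND R0, R4  → R0 = 23 AND 23 = 23 (0b00010111)
Final: R0 = 23

23


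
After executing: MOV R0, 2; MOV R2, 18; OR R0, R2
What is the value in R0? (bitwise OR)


Register state trace:
  MOV R0, 2  → R0 = 2 (0b00000010)
  MOV R2, 18  → R2 = 18 (0b00010010)
  OR R0, R2   → R0 = 2 OR 18 = 18 (0b00010010)
Final: R0 = 18

18


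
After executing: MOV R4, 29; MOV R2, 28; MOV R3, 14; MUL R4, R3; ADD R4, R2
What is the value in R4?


Register state trace:
  MOV R4, 29  → R4 = 29
  MOV R2, 28  → R2 = 28
  MOV R3, 14  → R3 = 14
  MUL R4, R3  → R4 = 29 * 14 = 406
  ADD R4, R2  → R4 = 406 + 28 = 434
Final: R4 = 434

434


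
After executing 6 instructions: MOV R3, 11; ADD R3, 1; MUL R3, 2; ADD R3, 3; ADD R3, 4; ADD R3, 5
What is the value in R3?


Register state trace:
  MOV R3, 11  → R3 = 11
  ADD R3, 1  → R3 = 11 + 1 = 12
  MUL R3, 2  → R3 = 12 * 2 = 24
  ADD R3, 3  → R3 = 24 + 3 = 27
  ADD R3, 4  → R3 = 27 + 4 = 31
  ADD R3, 5  → R3 = 31 + 5 = 36
Final: R3 = 36

36


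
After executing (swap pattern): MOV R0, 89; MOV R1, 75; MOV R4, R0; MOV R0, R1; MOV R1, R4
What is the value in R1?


Register state trace (swap pattern):
  MOV R0, 89  → R0 = 89
  MOV R1, 75  → R1 = 75
  MOV R4, R0  → R4 = 89  (save R0)
  MOV R0, R1  → R0 = 75  (R0 gets R1's value)
  MOV R1, R4  → R1 = 89  (R1 gets saved value)
Final: R1 = 89

89


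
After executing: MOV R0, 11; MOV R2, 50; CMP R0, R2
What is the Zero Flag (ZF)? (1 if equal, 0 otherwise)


Register state trace:
  MOV R0, 11  → R0 = 11
  MOV R2, 50  → R2 = 50
  CMP R0, R2  → computes 11 - 50 = -39
  Result is nonzero, so values are not equal
ZF = 0

0


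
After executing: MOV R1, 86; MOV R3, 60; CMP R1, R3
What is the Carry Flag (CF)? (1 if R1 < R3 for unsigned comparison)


Register state trace:
  MOV R1, 86  → R1 = 86
  MOV R3, 60  → R3 = 60
  CMP R1, R3  → unsigned 86 - 60: no borrow
  86 >= 60, so CF = 0
CF = 0

0


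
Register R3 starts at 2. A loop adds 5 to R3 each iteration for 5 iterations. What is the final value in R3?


Starting value: R3 = 2
  Iter 1: R3 = 2 + 5 = 7
  Iter 2: R3 = 7 + 5 = 12
  Iter 3: R3 = 12 + 5 = 17
  Iter 4: R3 = 17 + 5 = 22
  Iter 5: R3 = 22 + 5 = 27
Final: R3 = 27

27


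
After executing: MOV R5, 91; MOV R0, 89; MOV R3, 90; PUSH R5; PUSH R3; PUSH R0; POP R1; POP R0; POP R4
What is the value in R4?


Stack trace (top is rightmost):
  MOV R5, 91  → R5 = 91
  MOV R0, 89  → R0 = 89
  MOV R3, 90  → R3 = 90
  PUSH R5  → stack: [91]
  PUSH R3  → stack: [91, 90]
  PUSH R0  → stack: [91, 90, 89]
  POP R1  → R1 = 89, stack: [91, 90]
  POP R0  → R0 = 90, stack: [91]
  POP R4  → R4 = 91, stack: []
Final: R4 = 91

91


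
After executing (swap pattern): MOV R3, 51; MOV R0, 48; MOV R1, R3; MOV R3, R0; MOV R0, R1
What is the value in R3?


Register state trace (swap pattern):
  MOV R3, 51  → R3 = 51
  MOV R0, 48  → R0 = 48
  MOV R1, R3  → R1 = 51  (save R3)
  MOV R3, R0  → R3 = 48  (R3 gets R0's value)
  MOV R0, R1  → R0 = 51  (R0 gets saved value)
Final: R3 = 48

48


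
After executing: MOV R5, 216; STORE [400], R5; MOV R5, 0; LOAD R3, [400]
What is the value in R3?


Register and memory trace:
  MOV R5, 216  → R5 = 216
  STORE [400], R5  → mem[400] = 216
  MOV R5, 0  → R5 = 0
  LOAD R3, [400]  → R3 = mem[400] = 216
Final: R3 = 216

216


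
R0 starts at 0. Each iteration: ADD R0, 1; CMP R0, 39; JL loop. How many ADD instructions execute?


Loop trace (R0 starts at 0, target 39, step 1):
  ADD #1: R0 = 0 + 1 = 1  → 1 < 39, loop
  ADD #2: R0 = 1 + 1 = 2  → 2 < 39, loop
  ADD #3: R0 = 2 + 1 = 3  → 3 < 39, loop
  ADD #4: R0 = 3 + 1 = 4  → 4 < 39, loop
  ADD #5: R0 = 4 + 1 = 5  → 5 < 39, loop
  ADD #6: R0 = 5 + 1 = 6  → 6 < 39, loop
  ADD #7: R0 = 6 + 1 = 7  → 7 < 39, loop
  ADD #8: R0 = 7 + 1 = 8  → 8 < 39, loop
  ADD #9: R0 = 8 + 1 = 9  → 9 < 39, loop
  ADD #10: R0 = 9 + 1 = 10  → 10 < 39, loop
  ADD #11: R0 = 10 + 1 = 11  → 11 < 39, loop
  ADD #12: R0 = 11 + 1 = 12  → 12 < 39, loop
  ADD #13: R0 = 12 + 1 = 13  → 13 < 39, loop
  ADD #14: R0 = 13 + 1 = 14  → 14 < 39, loop
  ADD #15: R0 = 14 + 1 = 15  → 15 < 39, loop
  ADD #16: R0 = 15 + 1 = 16  → 16 < 39, loop
  ADD #17: R0 = 16 + 1 = 17  → 17 < 39, loop
  ADD #18: R0 = 17 + 1 = 18  → 18 < 39, loop
  ADD #19: R0 = 18 + 1 = 19  → 19 < 39, loop
  ADD #20: R0 = 19 + 1 = 20  → 20 < 39, loop
  ADD #21: R0 = 20 + 1 = 21  → 21 < 39, loop
  ADD #22: R0 = 21 + 1 = 22  → 22 < 39, loop
  ADD #23: R0 = 22 + 1 = 23  → 23 < 39, loop
  ADD #24: R0 = 23 + 1 = 24  → 24 < 39, loop
  ADD #25: R0 = 24 + 1 = 25  → 25 < 39, loop
  ADD #26: R0 = 25 + 1 = 26  → 26 < 39, loop
  ADD #27: R0 = 26 + 1 = 27  → 27 < 39, loop
  ADD #28: R0 = 27 + 1 = 28  → 28 < 39, loop
  ADD #29: R0 = 28 + 1 = 29  → 29 < 39, loop
  ADD #30: R0 = 29 + 1 = 30  → 30 < 39, loop
  ADD #31: R0 = 30 + 1 = 31  → 31 < 39, loop
  ADD #32: R0 = 31 + 1 = 32  → 32 < 39, loop
  ADD #33: R0 = 32 + 1 = 33  → 33 < 39, loop
  ADD #34: R0 = 33 + 1 = 34  → 34 < 39, loop
  ADD #35: R0 = 34 + 1 = 35  → 35 < 39, loop
  ADD #36: R0 = 35 + 1 = 36  → 36 < 39, loop
  ADD #37: R0 = 36 + 1 = 37  → 37 < 39, loop
  ADD #38: R0 = 37 + 1 = 38  → 38 < 39, loop
  ADD #39: R0 = 38 + 1 = 39  → 39 >= 39, exit
Total ADD instructions: 39

39


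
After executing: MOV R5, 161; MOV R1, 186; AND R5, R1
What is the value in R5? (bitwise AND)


Register state trace:
  MOV R5, 161  → R5 = 161 (0b10100001)
  MOV R1, 186  → R1 = 186 (0b10111010)
  AND R5, R1  → R5 = 161 AND 186 = 160 (0b10100000)
Final: R5 = 160

160


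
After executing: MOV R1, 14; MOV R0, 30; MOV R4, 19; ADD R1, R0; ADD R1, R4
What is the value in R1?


Register state trace:
  MOV R1, 14  → R1 = 14
  MOV R0, 30  → R0 = 30
  MOV R4, 19  → R4 = 19
  ADD R1, R0  → R1 = 14 + 30 = 44
  ADD R1, R4  → R1 = 44 + 19 = 63
Final: R1 = 63

63


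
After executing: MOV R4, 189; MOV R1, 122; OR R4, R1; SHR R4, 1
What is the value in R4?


Register state trace:
  MOV R4, 189  → R4 = 189 (0b10111101)
  MOV R1, 122  → R1 = 122 (0b01111010)
  OR R4, R1  → R4 = 189 OR 122 = 255 (0b11111111)
  SHR R4, 1  → R4 = 255 >> 1 = 127
Final: R4 = 127

127


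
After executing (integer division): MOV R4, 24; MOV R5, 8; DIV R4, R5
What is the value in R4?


Register state trace:
  MOV R4, 24  → R4 = 24
  MOV R5, 8  → R5 = 8
  DIV R4, R5  → R4 = 24 // 8 = 3
Final: R4 = 3

3


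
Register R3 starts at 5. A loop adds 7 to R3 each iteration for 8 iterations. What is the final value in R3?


Starting value: R3 = 5
  Iter 1: R3 = 5 + 7 = 12
  Iter 2: R3 = 12 + 7 = 19
  Iter 3: R3 = 19 + 7 = 26
  Iter 4: R3 = 26 + 7 = 33
  Iter 5: R3 = 33 + 7 = 40
  Iter 6: R3 = 40 + 7 = 47
  Iter 7: R3 = 47 + 7 = 54
  Iter 8: R3 = 54 + 7 = 61
Final: R3 = 61

61


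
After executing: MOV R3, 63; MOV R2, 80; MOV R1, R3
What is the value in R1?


Register state trace:
  MOV R3, 63  → R3 = 63
  MOV R2, 80  → R2 = 80
  MOV R1, R3  → R1 = 63
Final: R1 = 63

63


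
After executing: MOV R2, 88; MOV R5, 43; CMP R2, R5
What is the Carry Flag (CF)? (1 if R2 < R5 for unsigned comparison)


Register state trace:
  MOV R2, 88  → R2 = 88
  MOV R5, 43  → R5 = 43
  CMP R2, R5  → unsigned 88 - 43: no borrow
  88 >= 43, so CF = 0
CF = 0

0


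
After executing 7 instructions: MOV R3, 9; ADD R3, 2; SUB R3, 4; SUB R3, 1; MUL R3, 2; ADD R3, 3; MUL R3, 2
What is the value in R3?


Register state trace:
  MOV R3, 9  → R3 = 9
  ADD R3, 2  → R3 = 9 + 2 = 11
  SUB R3, 4  → R3 = 11 - 4 = 7
  SUB R3, 1  → R3 = 7 - 1 = 6
  MUL R3, 2  → R3 = 6 * 2 = 12
  ADD R3, 3  → R3 = 12 + 3 = 15
  MUL R3, 2  → R3 = 15 * 2 = 30
Final: R3 = 30

30


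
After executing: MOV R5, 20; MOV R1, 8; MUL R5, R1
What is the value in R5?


Register state trace:
  MOV R5, 20  → R5 = 20
  MOV R1, 8  → R1 = 8
  MUL R5, R1  → R5 = 20 * 8 = 160
Final: R5 = 160

160


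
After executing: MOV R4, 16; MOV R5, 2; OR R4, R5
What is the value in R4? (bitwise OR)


Register state trace:
  MOV R4, 16  → R4 = 16 (0b00010000)
  MOV R5, 2  → R5 = 2 (0b00000010)
  OR R4, R5   → R4 = 16 OR 2 = 18 (0b00010010)
Final: R4 = 18

18


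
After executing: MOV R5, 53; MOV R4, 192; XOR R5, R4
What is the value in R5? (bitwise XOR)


Register state trace:
  MOV R5, 53  → R5 = 53 (0b00110101)
  MOV R4, 192  → R4 = 192 (0b11000000)
  XOR R5, R4  → R5 = 53 XOR 192 = 245 (0b11110101)
Final: R5 = 245

245


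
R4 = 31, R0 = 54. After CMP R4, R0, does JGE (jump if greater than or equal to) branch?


Trace:
  R4 = 31, R0 = 54
  CMP R4, R0  → compares 31 vs 54
  JGE checks: is 31 greater than or equal to 54?
  31 < 54, so condition is false
Branch taken: No

No


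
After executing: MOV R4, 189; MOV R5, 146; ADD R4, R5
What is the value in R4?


Register state trace:
  MOV R4, 189  → R4 = 189
  MOV R5, 146  → R5 = 146
  ADD R4, R5  → R4 = 189 + 146 = 335
Final: R4 = 335

335


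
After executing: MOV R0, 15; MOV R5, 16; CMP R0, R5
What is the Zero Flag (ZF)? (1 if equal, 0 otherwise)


Register state trace:
  MOV R0, 15  → R0 = 15
  MOV R5, 16  → R5 = 16
  CMP R0, R5  → computes 15 - 16 = -1
  Result is nonzero, so values are not equal
ZF = 0

0


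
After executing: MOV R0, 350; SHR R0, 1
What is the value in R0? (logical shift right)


Register state trace:
  MOV R0, 350  → R0 = 350
  SHR R0, 1  → R0 = 350 >> 1 = 350 // 2^1 = 175
Final: R0 = 175

175


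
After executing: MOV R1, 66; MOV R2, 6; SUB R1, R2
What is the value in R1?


Register state trace:
  MOV R1, 66  → R1 = 66
  MOV R2, 6  → R2 = 6
  SUB R1, R2  → R1 = 66 - 6 = 60
Final: R1 = 60

60


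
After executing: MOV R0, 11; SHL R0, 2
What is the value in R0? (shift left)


Register state trace:
  MOV R0, 11  → R0 = 11
  SHL R0, 2  → R0 = 11 << 2 = 11 * 2^2 = 44
Final: R0 = 44

44


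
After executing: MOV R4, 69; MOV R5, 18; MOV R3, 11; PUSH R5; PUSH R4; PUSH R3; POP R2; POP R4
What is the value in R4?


Stack trace (top is rightmost):
  MOV R4, 69  → R4 = 69
  MOV R5, 18  → R5 = 18
  MOV R3, 11  → R3 = 11
  PUSH R5  → stack: [18]
  PUSH R4  → stack: [18, 69]
  PUSH R3  → stack: [18, 69, 11]
  POP R2  → R2 = 11, stack: [18, 69]
  POP R4  → R4 = 69, stack: [18]
Final: R4 = 69

69


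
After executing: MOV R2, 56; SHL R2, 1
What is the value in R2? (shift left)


Register state trace:
  MOV R2, 56  → R2 = 56
  SHL R2, 1  → R2 = 56 << 1 = 56 * 2^1 = 112
Final: R2 = 112

112


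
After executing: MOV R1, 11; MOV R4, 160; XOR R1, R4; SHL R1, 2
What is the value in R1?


Register state trace:
  MOV R1, 11  → R1 = 11 (0b00001011)
  MOV R4, 160  → R4 = 160 (0b10100000)
  XOR R1, R4  → R1 = 11 XOR 160 = 171 (0b10101011)
  SHL R1, 2  → R1 = 171 << 2 = 684
Final: R1 = 684

684


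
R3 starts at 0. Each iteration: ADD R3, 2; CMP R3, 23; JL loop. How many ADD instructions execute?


Loop trace (R3 starts at 0, target 23, step 2):
  ADD #1: R3 = 0 + 2 = 2  → 2 < 23, loop
  ADD #2: R3 = 2 + 2 = 4  → 4 < 23, loop
  ADD #3: R3 = 4 + 2 = 6  → 6 < 23, loop
  ADD #4: R3 = 6 + 2 = 8  → 8 < 23, loop
  ADD #5: R3 = 8 + 2 = 10  → 10 < 23, loop
  ADD #6: R3 = 10 + 2 = 12  → 12 < 23, loop
  ADD #7: R3 = 12 + 2 = 14  → 14 < 23, loop
  ADD #8: R3 = 14 + 2 = 16  → 16 < 23, loop
  ADD #9: R3 = 16 + 2 = 18  → 18 < 23, loop
  ADD #10: R3 = 18 + 2 = 20  → 20 < 23, loop
  ADD #11: R3 = 20 + 2 = 22  → 22 < 23, loop
  ADD #12: R3 = 22 + 2 = 24  → 24 >= 23, exit
Total ADD instructions: 12

12


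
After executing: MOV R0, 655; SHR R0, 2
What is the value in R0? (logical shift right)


Register state trace:
  MOV R0, 655  → R0 = 655
  SHR R0, 2  → R0 = 655 >> 2 = 655 // 2^2 = 163
Final: R0 = 163

163


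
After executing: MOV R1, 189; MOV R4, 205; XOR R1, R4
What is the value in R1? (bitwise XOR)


Register state trace:
  MOV R1, 189  → R1 = 189 (0b10111101)
  MOV R4, 205  → R4 = 205 (0b11001101)
  XOR R1, R4  → R1 = 189 XOR 205 = 112 (0b01110000)
Final: R1 = 112

112


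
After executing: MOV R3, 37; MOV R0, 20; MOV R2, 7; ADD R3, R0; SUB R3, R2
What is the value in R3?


Register state trace:
  MOV R3, 37  → R3 = 37
  MOV R0, 20  → R0 = 20
  MOV R2, 7  → R2 = 7
  ADD R3, R0  → R3 = 37 + 20 = 57
  SUB R3, R2  → R3 = 57 - 7 = 50
Final: R3 = 50

50


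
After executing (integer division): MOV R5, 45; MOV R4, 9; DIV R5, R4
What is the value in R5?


Register state trace:
  MOV R5, 45  → R5 = 45
  MOV R4, 9  → R4 = 9
  DIV R5, R4  → R5 = 45 // 9 = 5
Final: R5 = 5

5


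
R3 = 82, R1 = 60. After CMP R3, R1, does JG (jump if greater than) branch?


Trace:
  R3 = 82, R1 = 60
  CMP R3, R1  → compares 82 vs 60
  JG checks: is 82 greater than 60?
  82 > 60, so condition is true
Branch taken: Yes

Yes


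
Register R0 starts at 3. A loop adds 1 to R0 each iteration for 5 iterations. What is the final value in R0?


Starting value: R0 = 3
  Iter 1: R0 = 3 + 1 = 4
  Iter 2: R0 = 4 + 1 = 5
  Iter 3: R0 = 5 + 1 = 6
  Iter 4: R0 = 6 + 1 = 7
  Iter 5: R0 = 7 + 1 = 8
Final: R0 = 8

8


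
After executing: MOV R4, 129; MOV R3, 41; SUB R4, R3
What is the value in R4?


Register state trace:
  MOV R4, 129  → R4 = 129
  MOV R3, 41  → R3 = 41
  SUB R4, R3  → R4 = 129 - 41 = 88
Final: R4 = 88

88


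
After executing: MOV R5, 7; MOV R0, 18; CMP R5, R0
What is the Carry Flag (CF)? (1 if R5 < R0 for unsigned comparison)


Register state trace:
  MOV R5, 7  → R5 = 7
  MOV R0, 18  → R0 = 18
  CMP R5, R0  → unsigned 7 - 18: borrow occurs
  7 < 18, so CF = 1
CF = 1

1


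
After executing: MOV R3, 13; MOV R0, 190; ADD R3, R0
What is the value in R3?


Register state trace:
  MOV R3, 13  → R3 = 13
  MOV R0, 190  → R0 = 190
  ADD R3, R0  → R3 = 13 + 190 = 203
Final: R3 = 203

203


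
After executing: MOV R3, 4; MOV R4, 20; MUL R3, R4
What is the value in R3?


Register state trace:
  MOV R3, 4  → R3 = 4
  MOV R4, 20  → R4 = 20
  MUL R3, R4  → R3 = 4 * 20 = 80
Final: R3 = 80

80


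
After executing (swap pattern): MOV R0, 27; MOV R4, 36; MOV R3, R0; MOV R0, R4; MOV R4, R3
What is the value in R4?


Register state trace (swap pattern):
  MOV R0, 27  → R0 = 27
  MOV R4, 36  → R4 = 36
  MOV R3, R0  → R3 = 27  (save R0)
  MOV R0, R4  → R0 = 36  (R0 gets R4's value)
  MOV R4, R3  → R4 = 27  (R4 gets saved value)
Final: R4 = 27

27


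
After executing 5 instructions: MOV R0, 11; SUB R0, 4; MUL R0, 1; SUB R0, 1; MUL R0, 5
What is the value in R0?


Register state trace:
  MOV R0, 11  → R0 = 11
  SUB R0, 4  → R0 = 11 - 4 = 7
  MUL R0, 1  → R0 = 7 * 1 = 7
  SUB R0, 1  → R0 = 7 - 1 = 6
  MUL R0, 5  → R0 = 6 * 5 = 30
Final: R0 = 30

30


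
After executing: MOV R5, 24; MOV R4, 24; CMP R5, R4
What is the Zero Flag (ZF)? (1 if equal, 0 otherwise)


Register state trace:
  MOV R5, 24  → R5 = 24
  MOV R4, 24  → R4 = 24
  CMP R5, R4  → computes 24 - 24 = 0
  Result is zero, so values are equal
ZF = 1

1


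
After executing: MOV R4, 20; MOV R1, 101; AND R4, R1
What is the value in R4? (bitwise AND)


Register state trace:
  MOV R4, 20  → R4 = 20 (0b00010100)
  MOV R1, 101  → R1 = 101 (0b01100101)
  AND R4, R1  → R4 = 20 AND 101 = 4 (0b00000100)
Final: R4 = 4

4


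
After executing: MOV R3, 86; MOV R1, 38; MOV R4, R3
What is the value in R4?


Register state trace:
  MOV R3, 86  → R3 = 86
  MOV R1, 38  → R1 = 38
  MOV R4, R3  → R4 = 86
Final: R4 = 86

86


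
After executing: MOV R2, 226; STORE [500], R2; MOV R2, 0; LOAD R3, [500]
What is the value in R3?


Register and memory trace:
  MOV R2, 226  → R2 = 226
  STORE [500], R2  → mem[500] = 226
  MOV R2, 0  → R2 = 0
  LOAD R3, [500]  → R3 = mem[500] = 226
Final: R3 = 226

226


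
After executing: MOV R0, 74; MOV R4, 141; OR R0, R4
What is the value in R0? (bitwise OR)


Register state trace:
  MOV R0, 74  → R0 = 74 (0b01001010)
  MOV R4, 141  → R4 = 141 (0b10001101)
  OR R0, R4   → R0 = 74 OR 141 = 207 (0b11001111)
Final: R0 = 207

207


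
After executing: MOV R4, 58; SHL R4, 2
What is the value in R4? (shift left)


Register state trace:
  MOV R4, 58  → R4 = 58
  SHL R4, 2  → R4 = 58 << 2 = 58 * 2^2 = 232
Final: R4 = 232

232


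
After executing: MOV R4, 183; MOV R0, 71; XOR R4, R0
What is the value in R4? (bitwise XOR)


Register state trace:
  MOV R4, 183  → R4 = 183 (0b10110111)
  MOV R0, 71  → R0 = 71 (0b01000111)
  XOR R4, R0  → R4 = 183 XOR 71 = 240 (0b11110000)
Final: R4 = 240

240


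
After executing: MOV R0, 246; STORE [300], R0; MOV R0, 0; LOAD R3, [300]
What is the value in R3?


Register and memory trace:
  MOV R0, 246  → R0 = 246
  STORE [300], R0  → mem[300] = 246
  MOV R0, 0  → R0 = 0
  LOAD R3, [300]  → R3 = mem[300] = 246
Final: R3 = 246

246


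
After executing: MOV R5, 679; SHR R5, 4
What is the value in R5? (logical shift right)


Register state trace:
  MOV R5, 679  → R5 = 679
  SHR R5, 4  → R5 = 679 >> 4 = 679 // 2^4 = 42
Final: R5 = 42

42


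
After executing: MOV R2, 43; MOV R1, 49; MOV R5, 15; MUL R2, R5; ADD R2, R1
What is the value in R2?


Register state trace:
  MOV R2, 43  → R2 = 43
  MOV R1, 49  → R1 = 49
  MOV R5, 15  → R5 = 15
  MUL R2, R5  → R2 = 43 * 15 = 645
  ADD R2, R1  → R2 = 645 + 49 = 694
Final: R2 = 694

694


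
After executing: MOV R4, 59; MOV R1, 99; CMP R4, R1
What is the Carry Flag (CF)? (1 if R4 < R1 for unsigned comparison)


Register state trace:
  MOV R4, 59  → R4 = 59
  MOV R1, 99  → R1 = 99
  CMP R4, R1  → unsigned 59 - 99: borrow occurs
  59 < 99, so CF = 1
CF = 1

1


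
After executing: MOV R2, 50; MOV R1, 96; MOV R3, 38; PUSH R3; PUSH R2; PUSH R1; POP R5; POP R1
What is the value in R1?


Stack trace (top is rightmost):
  MOV R2, 50  → R2 = 50
  MOV R1, 96  → R1 = 96
  MOV R3, 38  → R3 = 38
  PUSH R3  → stack: [38]
  PUSH R2  → stack: [38, 50]
  PUSH R1  → stack: [38, 50, 96]
  POP R5  → R5 = 96, stack: [38, 50]
  POP R1  → R1 = 50, stack: [38]
Final: R1 = 50

50


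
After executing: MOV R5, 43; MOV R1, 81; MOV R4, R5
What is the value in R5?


Register state trace:
  MOV R5, 43  → R5 = 43
  MOV R1, 81  → R1 = 81
  MOV R4, R5  → R4 = 43
Final: R5 = 43

43


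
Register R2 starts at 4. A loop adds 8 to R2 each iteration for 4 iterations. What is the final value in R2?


Starting value: R2 = 4
  Iter 1: R2 = 4 + 8 = 12
  Iter 2: R2 = 12 + 8 = 20
  Iter 3: R2 = 20 + 8 = 28
  Iter 4: R2 = 28 + 8 = 36
Final: R2 = 36

36


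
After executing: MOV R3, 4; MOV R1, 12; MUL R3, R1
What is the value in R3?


Register state trace:
  MOV R3, 4  → R3 = 4
  MOV R1, 12  → R1 = 12
  MUL R3, R1  → R3 = 4 * 12 = 48
Final: R3 = 48

48


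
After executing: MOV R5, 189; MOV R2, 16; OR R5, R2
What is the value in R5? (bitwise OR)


Register state trace:
  MOV R5, 189  → R5 = 189 (0b10111101)
  MOV R2, 16  → R2 = 16 (0b00010000)
  OR R5, R2   → R5 = 189 OR 16 = 189 (0b10111101)
Final: R5 = 189

189


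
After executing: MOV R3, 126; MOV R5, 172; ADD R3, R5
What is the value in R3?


Register state trace:
  MOV R3, 126  → R3 = 126
  MOV R5, 172  → R5 = 172
  ADD R3, R5  → R3 = 126 + 172 = 298
Final: R3 = 298

298


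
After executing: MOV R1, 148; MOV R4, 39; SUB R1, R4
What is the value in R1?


Register state trace:
  MOV R1, 148  → R1 = 148
  MOV R4, 39  → R4 = 39
  SUB R1, R4  → R1 = 148 - 39 = 109
Final: R1 = 109

109


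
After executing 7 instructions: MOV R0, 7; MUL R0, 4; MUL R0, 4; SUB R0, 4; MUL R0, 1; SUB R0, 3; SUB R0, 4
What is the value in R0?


Register state trace:
  MOV R0, 7  → R0 = 7
  MUL R0, 4  → R0 = 7 * 4 = 28
  MUL R0, 4  → R0 = 28 * 4 = 112
  SUB R0, 4  → R0 = 112 - 4 = 108
  MUL R0, 1  → R0 = 108 * 1 = 108
  SUB R0, 3  → R0 = 108 - 3 = 105
  SUB R0, 4  → R0 = 105 - 4 = 101
Final: R0 = 101

101


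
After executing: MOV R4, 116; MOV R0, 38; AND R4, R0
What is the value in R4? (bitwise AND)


Register state trace:
  MOV R4, 116  → R4 = 116 (0b01110100)
  MOV R0, 38  → R0 = 38 (0b00100110)
  AND R4, R0  → R4 = 116 AND 38 = 36 (0b00100100)
Final: R4 = 36

36


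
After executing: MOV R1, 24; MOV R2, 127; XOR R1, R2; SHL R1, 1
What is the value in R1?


Register state trace:
  MOV R1, 24  → R1 = 24 (0b00011000)
  MOV R2, 127  → R2 = 127 (0b01111111)
  XOR R1, R2  → R1 = 24 XOR 127 = 103 (0b01100111)
  SHL R1, 1  → R1 = 103 << 1 = 206
Final: R1 = 206

206


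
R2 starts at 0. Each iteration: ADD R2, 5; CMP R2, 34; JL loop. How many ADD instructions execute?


Loop trace (R2 starts at 0, target 34, step 5):
  ADD #1: R2 = 0 + 5 = 5  → 5 < 34, loop
  ADD #2: R2 = 5 + 5 = 10  → 10 < 34, loop
  ADD #3: R2 = 10 + 5 = 15  → 15 < 34, loop
  ADD #4: R2 = 15 + 5 = 20  → 20 < 34, loop
  ADD #5: R2 = 20 + 5 = 25  → 25 < 34, loop
  ADD #6: R2 = 25 + 5 = 30  → 30 < 34, loop
  ADD #7: R2 = 30 + 5 = 35  → 35 >= 34, exit
Total ADD instructions: 7

7


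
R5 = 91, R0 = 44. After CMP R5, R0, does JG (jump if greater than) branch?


Trace:
  R5 = 91, R0 = 44
  CMP R5, R0  → compares 91 vs 44
  JG checks: is 91 greater than 44?
  91 > 44, so condition is true
Branch taken: Yes

Yes


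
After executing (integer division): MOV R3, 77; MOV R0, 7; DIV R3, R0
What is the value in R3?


Register state trace:
  MOV R3, 77  → R3 = 77
  MOV R0, 7  → R0 = 7
  DIV R3, R0  → R3 = 77 // 7 = 11
Final: R3 = 11

11


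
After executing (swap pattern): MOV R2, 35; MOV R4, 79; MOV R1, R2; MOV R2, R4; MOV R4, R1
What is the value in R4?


Register state trace (swap pattern):
  MOV R2, 35  → R2 = 35
  MOV R4, 79  → R4 = 79
  MOV R1, R2  → R1 = 35  (save R2)
  MOV R2, R4  → R2 = 79  (R2 gets R4's value)
  MOV R4, R1  → R4 = 35  (R4 gets saved value)
Final: R4 = 35

35


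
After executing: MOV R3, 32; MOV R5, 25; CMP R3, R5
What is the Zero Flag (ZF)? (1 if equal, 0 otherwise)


Register state trace:
  MOV R3, 32  → R3 = 32
  MOV R5, 25  → R5 = 25
  CMP R3, R5  → computes 32 - 25 = 7
  Result is nonzero, so values are not equal
ZF = 0

0


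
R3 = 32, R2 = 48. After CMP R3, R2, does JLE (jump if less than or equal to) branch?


Trace:
  R3 = 32, R2 = 48
  CMP R3, R2  → compares 32 vs 48
  JLE checks: is 32 less than or equal to 48?
  32 < 48, so condition is true
Branch taken: Yes

Yes


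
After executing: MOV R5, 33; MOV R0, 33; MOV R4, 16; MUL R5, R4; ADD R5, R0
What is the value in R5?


Register state trace:
  MOV R5, 33  → R5 = 33
  MOV R0, 33  → R0 = 33
  MOV R4, 16  → R4 = 16
  MUL R5, R4  → R5 = 33 * 16 = 528
  ADD R5, R0  → R5 = 528 + 33 = 561
Final: R5 = 561

561


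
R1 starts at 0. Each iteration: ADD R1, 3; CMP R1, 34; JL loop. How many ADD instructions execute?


Loop trace (R1 starts at 0, target 34, step 3):
  ADD #1: R1 = 0 + 3 = 3  → 3 < 34, loop
  ADD #2: R1 = 3 + 3 = 6  → 6 < 34, loop
  ADD #3: R1 = 6 + 3 = 9  → 9 < 34, loop
  ADD #4: R1 = 9 + 3 = 12  → 12 < 34, loop
  ADD #5: R1 = 12 + 3 = 15  → 15 < 34, loop
  ADD #6: R1 = 15 + 3 = 18  → 18 < 34, loop
  ADD #7: R1 = 18 + 3 = 21  → 21 < 34, loop
  ADD #8: R1 = 21 + 3 = 24  → 24 < 34, loop
  ADD #9: R1 = 24 + 3 = 27  → 27 < 34, loop
  ADD #10: R1 = 27 + 3 = 30  → 30 < 34, loop
  ADD #11: R1 = 30 + 3 = 33  → 33 < 34, loop
  ADD #12: R1 = 33 + 3 = 36  → 36 >= 34, exit
Total ADD instructions: 12

12


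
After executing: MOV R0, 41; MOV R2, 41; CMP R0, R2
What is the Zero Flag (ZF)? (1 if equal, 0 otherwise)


Register state trace:
  MOV R0, 41  → R0 = 41
  MOV R2, 41  → R2 = 41
  CMP R0, R2  → computes 41 - 41 = 0
  Result is zero, so values are equal
ZF = 1

1


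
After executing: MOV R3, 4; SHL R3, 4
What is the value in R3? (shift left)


Register state trace:
  MOV R3, 4  → R3 = 4
  SHL R3, 4  → R3 = 4 << 4 = 4 * 2^4 = 64
Final: R3 = 64

64


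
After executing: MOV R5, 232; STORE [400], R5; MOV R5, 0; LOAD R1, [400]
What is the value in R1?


Register and memory trace:
  MOV R5, 232  → R5 = 232
  STORE [400], R5  → mem[400] = 232
  MOV R5, 0  → R5 = 0
  LOAD R1, [400]  → R1 = mem[400] = 232
Final: R1 = 232

232


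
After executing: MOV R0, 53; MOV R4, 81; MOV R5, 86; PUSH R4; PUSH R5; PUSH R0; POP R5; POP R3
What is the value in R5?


Stack trace (top is rightmost):
  MOV R0, 53  → R0 = 53
  MOV R4, 81  → R4 = 81
  MOV R5, 86  → R5 = 86
  PUSH R4  → stack: [81]
  PUSH R5  → stack: [81, 86]
  PUSH R0  → stack: [81, 86, 53]
  POP R5  → R5 = 53, stack: [81, 86]
  POP R3  → R3 = 86, stack: [81]
Final: R5 = 53

53


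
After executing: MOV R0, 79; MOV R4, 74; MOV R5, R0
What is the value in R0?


Register state trace:
  MOV R0, 79  → R0 = 79
  MOV R4, 74  → R4 = 74
  MOV R5, R0  → R5 = 79
Final: R0 = 79

79


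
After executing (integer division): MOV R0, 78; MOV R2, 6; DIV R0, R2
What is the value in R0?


Register state trace:
  MOV R0, 78  → R0 = 78
  MOV R2, 6  → R2 = 6
  DIV R0, R2  → R0 = 78 // 6 = 13
Final: R0 = 13

13


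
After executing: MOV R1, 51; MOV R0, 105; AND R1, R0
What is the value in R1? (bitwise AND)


Register state trace:
  MOV R1, 51  → R1 = 51 (0b00110011)
  MOV R0, 105  → R0 = 105 (0b01101001)
  AND R1, R0  → R1 = 51 AND 105 = 33 (0b00100001)
Final: R1 = 33

33


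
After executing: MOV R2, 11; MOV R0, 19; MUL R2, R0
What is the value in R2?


Register state trace:
  MOV R2, 11  → R2 = 11
  MOV R0, 19  → R0 = 19
  MUL R2, R0  → R2 = 11 * 19 = 209
Final: R2 = 209

209


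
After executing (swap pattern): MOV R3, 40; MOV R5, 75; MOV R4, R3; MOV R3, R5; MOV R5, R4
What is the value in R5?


Register state trace (swap pattern):
  MOV R3, 40  → R3 = 40
  MOV R5, 75  → R5 = 75
  MOV R4, R3  → R4 = 40  (save R3)
  MOV R3, R5  → R3 = 75  (R3 gets R5's value)
  MOV R5, R4  → R5 = 40  (R5 gets saved value)
Final: R5 = 40

40


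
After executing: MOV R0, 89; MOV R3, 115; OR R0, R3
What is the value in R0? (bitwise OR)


Register state trace:
  MOV R0, 89  → R0 = 89 (0b01011001)
  MOV R3, 115  → R3 = 115 (0b01110011)
  OR R0, R3   → R0 = 89 OR 115 = 123 (0b01111011)
Final: R0 = 123

123


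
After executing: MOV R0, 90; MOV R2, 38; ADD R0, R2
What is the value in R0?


Register state trace:
  MOV R0, 90  → R0 = 90
  MOV R2, 38  → R2 = 38
  ADD R0, R2  → R0 = 90 + 38 = 128
Final: R0 = 128

128


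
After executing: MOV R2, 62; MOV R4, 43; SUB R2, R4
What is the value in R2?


Register state trace:
  MOV R2, 62  → R2 = 62
  MOV R4, 43  → R4 = 43
  SUB R2, R4  → R2 = 62 - 43 = 19
Final: R2 = 19

19


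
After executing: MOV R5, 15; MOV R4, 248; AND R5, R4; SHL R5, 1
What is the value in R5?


Register state trace:
  MOV R5, 15  → R5 = 15 (0b00001111)
  MOV R4, 248  → R4 = 248 (0b11111000)
  AND R5, R4  → R5 = 15 AND 248 = 8 (0b00001000)
  SHL R5, 1  → R5 = 8 << 1 = 16
Final: R5 = 16

16


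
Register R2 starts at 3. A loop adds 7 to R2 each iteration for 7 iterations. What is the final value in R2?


Starting value: R2 = 3
  Iter 1: R2 = 3 + 7 = 10
  Iter 2: R2 = 10 + 7 = 17
  Iter 3: R2 = 17 + 7 = 24
  Iter 4: R2 = 24 + 7 = 31
  Iter 5: R2 = 31 + 7 = 38
  Iter 6: R2 = 38 + 7 = 45
  Iter 7: R2 = 45 + 7 = 52
Final: R2 = 52

52


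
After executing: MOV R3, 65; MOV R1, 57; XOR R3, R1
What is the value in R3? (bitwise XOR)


Register state trace:
  MOV R3, 65  → R3 = 65 (0b01000001)
  MOV R1, 57  → R1 = 57 (0b00111001)
  XOR R3, R1  → R3 = 65 XOR 57 = 120 (0b01111000)
Final: R3 = 120

120


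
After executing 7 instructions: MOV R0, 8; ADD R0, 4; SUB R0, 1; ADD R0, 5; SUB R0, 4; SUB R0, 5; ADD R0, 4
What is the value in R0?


Register state trace:
  MOV R0, 8  → R0 = 8
  ADD R0, 4  → R0 = 8 + 4 = 12
  SUB R0, 1  → R0 = 12 - 1 = 11
  ADD R0, 5  → R0 = 11 + 5 = 16
  SUB R0, 4  → R0 = 16 - 4 = 12
  SUB R0, 5  → R0 = 12 - 5 = 7
  ADD R0, 4  → R0 = 7 + 4 = 11
Final: R0 = 11

11


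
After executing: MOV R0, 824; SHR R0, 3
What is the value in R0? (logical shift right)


Register state trace:
  MOV R0, 824  → R0 = 824
  SHR R0, 3  → R0 = 824 >> 3 = 824 // 2^3 = 103
Final: R0 = 103

103


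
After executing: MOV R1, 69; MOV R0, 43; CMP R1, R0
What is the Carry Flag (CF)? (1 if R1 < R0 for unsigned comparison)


Register state trace:
  MOV R1, 69  → R1 = 69
  MOV R0, 43  → R0 = 43
  CMP R1, R0  → unsigned 69 - 43: no borrow
  69 >= 43, so CF = 0
CF = 0

0


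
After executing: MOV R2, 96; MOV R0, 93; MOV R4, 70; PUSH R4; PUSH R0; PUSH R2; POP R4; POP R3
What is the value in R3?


Stack trace (top is rightmost):
  MOV R2, 96  → R2 = 96
  MOV R0, 93  → R0 = 93
  MOV R4, 70  → R4 = 70
  PUSH R4  → stack: [70]
  PUSH R0  → stack: [70, 93]
  PUSH R2  → stack: [70, 93, 96]
  POP R4  → R4 = 96, stack: [70, 93]
  POP R3  → R3 = 93, stack: [70]
Final: R3 = 93

93


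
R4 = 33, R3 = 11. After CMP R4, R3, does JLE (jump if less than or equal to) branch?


Trace:
  R4 = 33, R3 = 11
  CMP R4, R3  → compares 33 vs 11
  JLE checks: is 33 less than or equal to 11?
  33 > 11, so condition is false
Branch taken: No

No


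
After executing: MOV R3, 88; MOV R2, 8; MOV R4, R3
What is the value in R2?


Register state trace:
  MOV R3, 88  → R3 = 88
  MOV R2, 8  → R2 = 8
  MOV R4, R3  → R4 = 88
Final: R2 = 8

8


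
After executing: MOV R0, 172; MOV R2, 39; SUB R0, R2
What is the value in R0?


Register state trace:
  MOV R0, 172  → R0 = 172
  MOV R2, 39  → R2 = 39
  SUB R0, R2  → R0 = 172 - 39 = 133
Final: R0 = 133

133


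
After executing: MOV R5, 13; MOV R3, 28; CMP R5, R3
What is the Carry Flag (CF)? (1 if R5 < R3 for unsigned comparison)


Register state trace:
  MOV R5, 13  → R5 = 13
  MOV R3, 28  → R3 = 28
  CMP R5, R3  → unsigned 13 - 28: borrow occurs
  13 < 28, so CF = 1
CF = 1

1


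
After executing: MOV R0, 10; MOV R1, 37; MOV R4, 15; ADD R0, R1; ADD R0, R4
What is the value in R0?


Register state trace:
  MOV R0, 10  → R0 = 10
  MOV R1, 37  → R1 = 37
  MOV R4, 15  → R4 = 15
  ADD R0, R1  → R0 = 10 + 37 = 47
  ADD R0, R4  → R0 = 47 + 15 = 62
Final: R0 = 62

62


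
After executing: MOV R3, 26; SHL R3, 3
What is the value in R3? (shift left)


Register state trace:
  MOV R3, 26  → R3 = 26
  SHL R3, 3  → R3 = 26 << 3 = 26 * 2^3 = 208
Final: R3 = 208

208


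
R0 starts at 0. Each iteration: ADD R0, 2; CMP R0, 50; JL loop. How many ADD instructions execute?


Loop trace (R0 starts at 0, target 50, step 2):
  ADD #1: R0 = 0 + 2 = 2  → 2 < 50, loop
  ADD #2: R0 = 2 + 2 = 4  → 4 < 50, loop
  ADD #3: R0 = 4 + 2 = 6  → 6 < 50, loop
  ADD #4: R0 = 6 + 2 = 8  → 8 < 50, loop
  ADD #5: R0 = 8 + 2 = 10  → 10 < 50, loop
  ADD #6: R0 = 10 + 2 = 12  → 12 < 50, loop
  ADD #7: R0 = 12 + 2 = 14  → 14 < 50, loop
  ADD #8: R0 = 14 + 2 = 16  → 16 < 50, loop
  ADD #9: R0 = 16 + 2 = 18  → 18 < 50, loop
  ADD #10: R0 = 18 + 2 = 20  → 20 < 50, loop
  ADD #11: R0 = 20 + 2 = 22  → 22 < 50, loop
  ADD #12: R0 = 22 + 2 = 24  → 24 < 50, loop
  ADD #13: R0 = 24 + 2 = 26  → 26 < 50, loop
  ADD #14: R0 = 26 + 2 = 28  → 28 < 50, loop
  ADD #15: R0 = 28 + 2 = 30  → 30 < 50, loop
  ADD #16: R0 = 30 + 2 = 32  → 32 < 50, loop
  ADD #17: R0 = 32 + 2 = 34  → 34 < 50, loop
  ADD #18: R0 = 34 + 2 = 36  → 36 < 50, loop
  ADD #19: R0 = 36 + 2 = 38  → 38 < 50, loop
  ADD #20: R0 = 38 + 2 = 40  → 40 < 50, loop
  ADD #21: R0 = 40 + 2 = 42  → 42 < 50, loop
  ADD #22: R0 = 42 + 2 = 44  → 44 < 50, loop
  ADD #23: R0 = 44 + 2 = 46  → 46 < 50, loop
  ADD #24: R0 = 46 + 2 = 48  → 48 < 50, loop
  ADD #25: R0 = 48 + 2 = 50  → 50 >= 50, exit
Total ADD instructions: 25

25


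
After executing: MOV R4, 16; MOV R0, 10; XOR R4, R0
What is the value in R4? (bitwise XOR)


Register state trace:
  MOV R4, 16  → R4 = 16 (0b00010000)
  MOV R0, 10  → R0 = 10 (0b00001010)
  XOR R4, R0  → R4 = 16 XOR 10 = 26 (0b00011010)
Final: R4 = 26

26


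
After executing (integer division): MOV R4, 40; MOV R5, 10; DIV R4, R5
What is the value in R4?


Register state trace:
  MOV R4, 40  → R4 = 40
  MOV R5, 10  → R5 = 10
  DIV R4, R5  → R4 = 40 // 10 = 4
Final: R4 = 4

4


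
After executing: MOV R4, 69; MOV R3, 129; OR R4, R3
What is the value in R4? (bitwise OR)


Register state trace:
  MOV R4, 69  → R4 = 69 (0b01000101)
  MOV R3, 129  → R3 = 129 (0b10000001)
  OR R4, R3   → R4 = 69 OR 129 = 197 (0b11000101)
Final: R4 = 197

197


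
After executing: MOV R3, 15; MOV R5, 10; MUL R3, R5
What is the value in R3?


Register state trace:
  MOV R3, 15  → R3 = 15
  MOV R5, 10  → R5 = 10
  MUL R3, R5  → R3 = 15 * 10 = 150
Final: R3 = 150

150


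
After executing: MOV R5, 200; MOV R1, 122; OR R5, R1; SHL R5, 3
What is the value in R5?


Register state trace:
  MOV R5, 200  → R5 = 200 (0b11001000)
  MOV R1, 122  → R1 = 122 (0b01111010)
  OR R5, R1  → R5 = 200 OR 122 = 250 (0b11111010)
  SHL R5, 3  → R5 = 250 << 3 = 2000
Final: R5 = 2000

2000


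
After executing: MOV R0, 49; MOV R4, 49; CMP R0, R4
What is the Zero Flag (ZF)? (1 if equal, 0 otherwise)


Register state trace:
  MOV R0, 49  → R0 = 49
  MOV R4, 49  → R4 = 49
  CMP R0, R4  → computes 49 - 49 = 0
  Result is zero, so values are equal
ZF = 1

1


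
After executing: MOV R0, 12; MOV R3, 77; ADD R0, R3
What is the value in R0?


Register state trace:
  MOV R0, 12  → R0 = 12
  MOV R3, 77  → R3 = 77
  ADD R0, R3  → R0 = 12 + 77 = 89
Final: R0 = 89

89


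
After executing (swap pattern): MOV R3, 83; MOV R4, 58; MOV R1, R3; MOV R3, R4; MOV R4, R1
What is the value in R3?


Register state trace (swap pattern):
  MOV R3, 83  → R3 = 83
  MOV R4, 58  → R4 = 58
  MOV R1, R3  → R1 = 83  (save R3)
  MOV R3, R4  → R3 = 58  (R3 gets R4's value)
  MOV R4, R1  → R4 = 83  (R4 gets saved value)
Final: R3 = 58

58


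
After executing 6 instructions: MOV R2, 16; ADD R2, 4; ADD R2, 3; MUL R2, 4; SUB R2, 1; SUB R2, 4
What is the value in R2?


Register state trace:
  MOV R2, 16  → R2 = 16
  ADD R2, 4  → R2 = 16 + 4 = 20
  ADD R2, 3  → R2 = 20 + 3 = 23
  MUL R2, 4  → R2 = 23 * 4 = 92
  SUB R2, 1  → R2 = 92 - 1 = 91
  SUB R2, 4  → R2 = 91 - 4 = 87
Final: R2 = 87

87


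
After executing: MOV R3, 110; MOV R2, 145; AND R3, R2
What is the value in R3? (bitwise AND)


Register state trace:
  MOV R3, 110  → R3 = 110 (0b01101110)
  MOV R2, 145  → R2 = 145 (0b10010001)
  AND R3, R2  → R3 = 110 AND 145 = 0 (0b00000000)
Final: R3 = 0

0


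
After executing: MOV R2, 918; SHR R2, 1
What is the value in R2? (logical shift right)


Register state trace:
  MOV R2, 918  → R2 = 918
  SHR R2, 1  → R2 = 918 >> 1 = 918 // 2^1 = 459
Final: R2 = 459

459


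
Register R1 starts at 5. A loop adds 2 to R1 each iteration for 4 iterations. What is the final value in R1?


Starting value: R1 = 5
  Iter 1: R1 = 5 + 2 = 7
  Iter 2: R1 = 7 + 2 = 9
  Iter 3: R1 = 9 + 2 = 11
  Iter 4: R1 = 11 + 2 = 13
Final: R1 = 13

13


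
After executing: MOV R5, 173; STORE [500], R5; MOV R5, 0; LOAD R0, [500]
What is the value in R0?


Register and memory trace:
  MOV R5, 173  → R5 = 173
  STORE [500], R5  → mem[500] = 173
  MOV R5, 0  → R5 = 0
  LOAD R0, [500]  → R0 = mem[500] = 173
Final: R0 = 173

173


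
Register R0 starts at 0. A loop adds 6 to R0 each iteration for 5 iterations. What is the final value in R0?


Starting value: R0 = 0
  Iter 1: R0 = 0 + 6 = 6
  Iter 2: R0 = 6 + 6 = 12
  Iter 3: R0 = 12 + 6 = 18
  Iter 4: R0 = 18 + 6 = 24
  Iter 5: R0 = 24 + 6 = 30
Final: R0 = 30

30


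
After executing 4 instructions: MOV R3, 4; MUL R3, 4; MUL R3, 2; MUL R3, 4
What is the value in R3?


Register state trace:
  MOV R3, 4  → R3 = 4
  MUL R3, 4  → R3 = 4 * 4 = 16
  MUL R3, 2  → R3 = 16 * 2 = 32
  MUL R3, 4  → R3 = 32 * 4 = 128
Final: R3 = 128

128


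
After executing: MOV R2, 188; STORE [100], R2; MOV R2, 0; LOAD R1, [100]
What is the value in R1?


Register and memory trace:
  MOV R2, 188  → R2 = 188
  STORE [100], R2  → mem[100] = 188
  MOV R2, 0  → R2 = 0
  LOAD R1, [100]  → R1 = mem[100] = 188
Final: R1 = 188

188
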